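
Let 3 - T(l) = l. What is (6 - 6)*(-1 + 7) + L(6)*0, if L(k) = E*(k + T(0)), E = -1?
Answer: 0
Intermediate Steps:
T(l) = 3 - l
L(k) = -3 - k (L(k) = -(k + (3 - 1*0)) = -(k + (3 + 0)) = -(k + 3) = -(3 + k) = -3 - k)
(6 - 6)*(-1 + 7) + L(6)*0 = (6 - 6)*(-1 + 7) + (-3 - 1*6)*0 = 0*6 + (-3 - 6)*0 = 0 - 9*0 = 0 + 0 = 0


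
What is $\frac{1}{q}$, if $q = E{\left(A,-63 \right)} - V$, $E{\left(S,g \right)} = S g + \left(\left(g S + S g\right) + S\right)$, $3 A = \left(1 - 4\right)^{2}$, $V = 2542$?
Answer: $- \frac{1}{3106} \approx -0.00032196$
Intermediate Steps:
$A = 3$ ($A = \frac{\left(1 - 4\right)^{2}}{3} = \frac{\left(-3\right)^{2}}{3} = \frac{1}{3} \cdot 9 = 3$)
$E{\left(S,g \right)} = S + 3 S g$ ($E{\left(S,g \right)} = S g + \left(\left(S g + S g\right) + S\right) = S g + \left(2 S g + S\right) = S g + \left(S + 2 S g\right) = S + 3 S g$)
$q = -3106$ ($q = 3 \left(1 + 3 \left(-63\right)\right) - 2542 = 3 \left(1 - 189\right) - 2542 = 3 \left(-188\right) - 2542 = -564 - 2542 = -3106$)
$\frac{1}{q} = \frac{1}{-3106} = - \frac{1}{3106}$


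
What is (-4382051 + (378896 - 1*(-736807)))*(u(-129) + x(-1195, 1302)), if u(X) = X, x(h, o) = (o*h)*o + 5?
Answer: 6616866208042592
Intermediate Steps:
x(h, o) = 5 + h*o**2 (x(h, o) = (h*o)*o + 5 = h*o**2 + 5 = 5 + h*o**2)
(-4382051 + (378896 - 1*(-736807)))*(u(-129) + x(-1195, 1302)) = (-4382051 + (378896 - 1*(-736807)))*(-129 + (5 - 1195*1302**2)) = (-4382051 + (378896 + 736807))*(-129 + (5 - 1195*1695204)) = (-4382051 + 1115703)*(-129 + (5 - 2025768780)) = -3266348*(-129 - 2025768775) = -3266348*(-2025768904) = 6616866208042592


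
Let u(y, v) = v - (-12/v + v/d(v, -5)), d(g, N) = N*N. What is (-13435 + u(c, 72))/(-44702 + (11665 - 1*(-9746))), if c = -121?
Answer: 2004857/3493650 ≈ 0.57386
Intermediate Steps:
d(g, N) = N²
u(y, v) = 12/v + 24*v/25 (u(y, v) = v - (-12/v + v/((-5)²)) = v - (-12/v + v/25) = v + (12/v - v/25) = 12/v + 24*v/25)
(-13435 + u(c, 72))/(-44702 + (11665 - 1*(-9746))) = (-13435 + (12/72 + (24/25)*72))/(-44702 + (11665 - 1*(-9746))) = (-13435 + (12*(1/72) + 1728/25))/(-44702 + (11665 + 9746)) = (-13435 + (⅙ + 1728/25))/(-44702 + 21411) = (-13435 + 10393/150)/(-23291) = -2004857/150*(-1/23291) = 2004857/3493650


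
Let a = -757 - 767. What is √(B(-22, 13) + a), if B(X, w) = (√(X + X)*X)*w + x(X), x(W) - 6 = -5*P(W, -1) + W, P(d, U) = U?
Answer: √(-1535 - 572*I*√11) ≈ 21.276 - 44.583*I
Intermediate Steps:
x(W) = 11 + W (x(W) = 6 + (-5*(-1) + W) = 6 + (5 + W) = 11 + W)
B(X, w) = 11 + X + w*√2*X^(3/2) (B(X, w) = (√(X + X)*X)*w + (11 + X) = (√(2*X)*X)*w + (11 + X) = ((√2*√X)*X)*w + (11 + X) = (√2*X^(3/2))*w + (11 + X) = w*√2*X^(3/2) + (11 + X) = 11 + X + w*√2*X^(3/2))
a = -1524
√(B(-22, 13) + a) = √((11 - 22 + 13*√2*(-22)^(3/2)) - 1524) = √((11 - 22 + 13*√2*(-22*I*√22)) - 1524) = √((11 - 22 - 572*I*√11) - 1524) = √((-11 - 572*I*√11) - 1524) = √(-1535 - 572*I*√11)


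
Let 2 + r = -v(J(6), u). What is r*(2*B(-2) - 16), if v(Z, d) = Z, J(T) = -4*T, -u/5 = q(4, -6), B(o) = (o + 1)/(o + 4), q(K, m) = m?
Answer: -374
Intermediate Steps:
B(o) = (1 + o)/(4 + o)
u = 30 (u = -5*(-6) = 30)
r = 22 (r = -2 - (-4)*6 = -2 - 1*(-24) = -2 + 24 = 22)
r*(2*B(-2) - 16) = 22*(2*((1 - 2)/(4 - 2)) - 16) = 22*(2*(-1/2) - 16) = 22*(-1 - 16) = 22*(-17) = -374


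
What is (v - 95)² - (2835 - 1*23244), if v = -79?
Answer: 50685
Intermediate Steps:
(v - 95)² - (2835 - 1*23244) = (-79 - 95)² - (2835 - 1*23244) = (-174)² - (2835 - 23244) = 30276 - 1*(-20409) = 30276 + 20409 = 50685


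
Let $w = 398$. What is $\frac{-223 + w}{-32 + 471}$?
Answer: $\frac{175}{439} \approx 0.39863$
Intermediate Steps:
$\frac{-223 + w}{-32 + 471} = \frac{-223 + 398}{-32 + 471} = \frac{175}{439}$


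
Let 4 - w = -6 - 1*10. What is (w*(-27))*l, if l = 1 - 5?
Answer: 2160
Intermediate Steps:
w = 20 (w = 4 - (-6 - 1*10) = 4 - (-6 - 10) = 4 - 1*(-16) = 4 + 16 = 20)
l = -4
(w*(-27))*l = (20*(-27))*(-4) = -540*(-4) = 2160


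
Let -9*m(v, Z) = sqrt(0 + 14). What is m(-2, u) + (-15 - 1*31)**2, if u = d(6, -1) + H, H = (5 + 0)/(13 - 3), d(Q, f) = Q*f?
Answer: 2116 - sqrt(14)/9 ≈ 2115.6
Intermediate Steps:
H = 1/2 (H = 5/10 = 5*(1/10) = 1/2 ≈ 0.50000)
u = -11/2 (u = 6*(-1) + 1/2 = -6 + 1/2 = -11/2 ≈ -5.5000)
m(v, Z) = -sqrt(14)/9 (m(v, Z) = -sqrt(0 + 14)/9 = -sqrt(14)/9)
m(-2, u) + (-15 - 1*31)**2 = -sqrt(14)/9 + (-15 - 1*31)**2 = -sqrt(14)/9 + (-15 - 31)**2 = -sqrt(14)/9 + (-46)**2 = -sqrt(14)/9 + 2116 = 2116 - sqrt(14)/9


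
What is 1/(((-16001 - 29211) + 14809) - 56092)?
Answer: -1/86495 ≈ -1.1561e-5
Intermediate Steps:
1/(((-16001 - 29211) + 14809) - 56092) = 1/((-45212 + 14809) - 56092) = 1/(-30403 - 56092) = 1/(-86495) = -1/86495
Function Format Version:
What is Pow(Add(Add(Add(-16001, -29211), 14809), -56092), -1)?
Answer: Rational(-1, 86495) ≈ -1.1561e-5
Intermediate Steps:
Pow(Add(Add(Add(-16001, -29211), 14809), -56092), -1) = Pow(Add(Add(-45212, 14809), -56092), -1) = Pow(Add(-30403, -56092), -1) = Pow(-86495, -1) = Rational(-1, 86495)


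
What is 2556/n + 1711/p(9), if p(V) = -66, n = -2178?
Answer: -19673/726 ≈ -27.098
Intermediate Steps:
2556/n + 1711/p(9) = 2556/(-2178) + 1711/(-66) = 2556*(-1/2178) + 1711*(-1/66) = -142/121 - 1711/66 = -19673/726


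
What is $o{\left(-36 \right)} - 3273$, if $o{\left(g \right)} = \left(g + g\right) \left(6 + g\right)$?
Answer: $-1113$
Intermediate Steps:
$o{\left(g \right)} = 2 g \left(6 + g\right)$
$o{\left(-36 \right)} - 3273 = 2 \left(-36\right) \left(6 - 36\right) - 3273 = 2 \left(-36\right) \left(-30\right) - 3273 = 2160 - 3273 = -1113$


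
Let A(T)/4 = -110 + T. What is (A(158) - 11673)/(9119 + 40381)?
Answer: -3827/16500 ≈ -0.23194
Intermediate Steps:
A(T) = -440 + 4*T (A(T) = 4*(-110 + T) = -440 + 4*T)
(A(158) - 11673)/(9119 + 40381) = ((-440 + 4*158) - 11673)/(9119 + 40381) = ((-440 + 632) - 11673)/49500 = (192 - 11673)*(1/49500) = -11481*1/49500 = -3827/16500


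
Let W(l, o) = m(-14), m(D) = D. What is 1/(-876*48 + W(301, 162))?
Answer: -1/42062 ≈ -2.3774e-5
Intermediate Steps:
W(l, o) = -14
1/(-876*48 + W(301, 162)) = 1/(-876*48 - 14) = 1/(-42048 - 14) = 1/(-42062) = -1/42062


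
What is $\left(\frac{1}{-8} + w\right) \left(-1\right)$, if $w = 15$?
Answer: $- \frac{119}{8} \approx -14.875$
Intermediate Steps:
$\left(\frac{1}{-8} + w\right) \left(-1\right) = \left(\frac{1}{-8} + 15\right) \left(-1\right) = \left(- \frac{1}{8} + 15\right) \left(-1\right) = \frac{119}{8} \left(-1\right) = - \frac{119}{8}$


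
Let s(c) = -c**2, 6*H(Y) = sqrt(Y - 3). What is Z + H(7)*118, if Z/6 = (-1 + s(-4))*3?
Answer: -800/3 ≈ -266.67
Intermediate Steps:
H(Y) = sqrt(-3 + Y)/6 (H(Y) = sqrt(Y - 3)/6 = sqrt(-3 + Y)/6)
Z = -306 (Z = 6*((-1 - 1*(-4)**2)*3) = 6*((-1 - 1*16)*3) = 6*((-1 - 16)*3) = 6*(-17*3) = 6*(-51) = -306)
Z + H(7)*118 = -306 + (sqrt(-3 + 7)/6)*118 = -306 + (sqrt(4)/6)*118 = -306 + ((1/6)*2)*118 = -306 + (1/3)*118 = -306 + 118/3 = -800/3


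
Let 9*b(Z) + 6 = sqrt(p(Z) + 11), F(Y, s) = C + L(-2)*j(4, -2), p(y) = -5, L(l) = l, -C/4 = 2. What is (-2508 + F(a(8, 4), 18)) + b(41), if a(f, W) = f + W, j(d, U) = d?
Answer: -7574/3 + sqrt(6)/9 ≈ -2524.4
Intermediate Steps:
C = -8 (C = -4*2 = -8)
a(f, W) = W + f
F(Y, s) = -16 (F(Y, s) = -8 - 2*4 = -8 - 8 = -16)
b(Z) = -2/3 + sqrt(6)/9 (b(Z) = -2/3 + sqrt(-5 + 11)/9 = -2/3 + sqrt(6)/9)
(-2508 + F(a(8, 4), 18)) + b(41) = (-2508 - 16) + (-2/3 + sqrt(6)/9) = -2524 + (-2/3 + sqrt(6)/9) = -7574/3 + sqrt(6)/9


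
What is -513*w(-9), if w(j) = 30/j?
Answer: 1710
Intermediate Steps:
-513*w(-9) = -15390/(-9) = -15390*(-1)/9 = -513*(-10/3) = 1710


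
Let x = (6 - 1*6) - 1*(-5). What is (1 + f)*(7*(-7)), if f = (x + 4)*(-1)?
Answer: 392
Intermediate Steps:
x = 5 (x = (6 - 6) + 5 = 0 + 5 = 5)
f = -9 (f = (5 + 4)*(-1) = 9*(-1) = -9)
(1 + f)*(7*(-7)) = (1 - 9)*(7*(-7)) = -8*(-49) = 392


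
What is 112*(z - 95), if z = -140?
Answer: -26320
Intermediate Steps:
112*(z - 95) = 112*(-140 - 95) = 112*(-235) = -26320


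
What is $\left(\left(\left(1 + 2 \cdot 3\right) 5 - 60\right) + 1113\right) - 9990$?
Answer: $-8902$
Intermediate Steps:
$\left(\left(\left(1 + 2 \cdot 3\right) 5 - 60\right) + 1113\right) - 9990 = \left(\left(\left(1 + 6\right) 5 - 60\right) + 1113\right) - 9990 = \left(\left(7 \cdot 5 - 60\right) + 1113\right) - 9990 = \left(\left(35 - 60\right) + 1113\right) - 9990 = \left(-25 + 1113\right) - 9990 = 1088 - 9990 = -8902$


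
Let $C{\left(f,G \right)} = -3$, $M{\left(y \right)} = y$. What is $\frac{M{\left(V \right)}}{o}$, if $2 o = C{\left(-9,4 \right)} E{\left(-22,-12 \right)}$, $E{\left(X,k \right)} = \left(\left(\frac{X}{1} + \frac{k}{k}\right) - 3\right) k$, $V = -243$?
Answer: $\frac{9}{16} \approx 0.5625$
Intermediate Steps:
$E{\left(X,k \right)} = k \left(-2 + X\right)$ ($E{\left(X,k \right)} = \left(\left(X 1 + 1\right) - 3\right) k = \left(\left(X + 1\right) - 3\right) k = \left(\left(1 + X\right) - 3\right) k = \left(-2 + X\right) k = k \left(-2 + X\right)$)
$o = -432$ ($o = \frac{\left(-3\right) \left(- 12 \left(-2 - 22\right)\right)}{2} = \frac{\left(-3\right) \left(\left(-12\right) \left(-24\right)\right)}{2} = \frac{\left(-3\right) 288}{2} = \frac{1}{2} \left(-864\right) = -432$)
$\frac{M{\left(V \right)}}{o} = - \frac{243}{-432} = \left(-243\right) \left(- \frac{1}{432}\right) = \frac{9}{16}$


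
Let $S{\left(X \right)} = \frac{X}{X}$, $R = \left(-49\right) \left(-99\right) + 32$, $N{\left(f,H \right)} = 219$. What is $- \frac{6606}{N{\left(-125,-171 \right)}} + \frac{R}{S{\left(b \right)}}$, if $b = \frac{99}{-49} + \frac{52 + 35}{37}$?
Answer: $\frac{354257}{73} \approx 4852.8$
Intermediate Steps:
$b = \frac{600}{1813}$ ($b = 99 \left(- \frac{1}{49}\right) + 87 \cdot \frac{1}{37} = - \frac{99}{49} + \frac{87}{37} = \frac{600}{1813} \approx 0.33094$)
$R = 4883$ ($R = 4851 + 32 = 4883$)
$S{\left(X \right)} = 1$
$- \frac{6606}{N{\left(-125,-171 \right)}} + \frac{R}{S{\left(b \right)}} = - \frac{6606}{219} + \frac{4883}{1} = \left(-6606\right) \frac{1}{219} + 4883 \cdot 1 = - \frac{2202}{73} + 4883 = \frac{354257}{73}$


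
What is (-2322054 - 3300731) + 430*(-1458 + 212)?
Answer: -6158565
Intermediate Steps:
(-2322054 - 3300731) + 430*(-1458 + 212) = -5622785 + 430*(-1246) = -5622785 - 535780 = -6158565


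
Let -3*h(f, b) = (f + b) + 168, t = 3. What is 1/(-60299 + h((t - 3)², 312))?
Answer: -1/60459 ≈ -1.6540e-5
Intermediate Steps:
h(f, b) = -56 - b/3 - f/3 (h(f, b) = -((f + b) + 168)/3 = -((b + f) + 168)/3 = -(168 + b + f)/3 = -56 - b/3 - f/3)
1/(-60299 + h((t - 3)², 312)) = 1/(-60299 + (-56 - ⅓*312 - (3 - 3)²/3)) = 1/(-60299 + (-56 - 104 - ⅓*0²)) = 1/(-60299 + (-56 - 104 - ⅓*0)) = 1/(-60299 + (-56 - 104 + 0)) = 1/(-60299 - 160) = 1/(-60459) = -1/60459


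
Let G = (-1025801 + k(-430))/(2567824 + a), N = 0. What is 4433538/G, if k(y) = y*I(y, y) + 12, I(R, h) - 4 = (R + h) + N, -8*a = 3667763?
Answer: -37407597807501/2630836 ≈ -1.4219e+7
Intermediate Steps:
a = -3667763/8 (a = -⅛*3667763 = -3667763/8 ≈ -4.5847e+5)
I(R, h) = 4 + R + h (I(R, h) = 4 + ((R + h) + 0) = 4 + (R + h) = 4 + R + h)
k(y) = 12 + y*(4 + 2*y) (k(y) = y*(4 + y + y) + 12 = y*(4 + 2*y) + 12 = 12 + y*(4 + 2*y))
G = -5261672/16874829 (G = (-1025801 + (12 + 2*(-430)*(2 - 430)))/(2567824 - 3667763/8) = (-1025801 + (12 + 2*(-430)*(-428)))/(16874829/8) = (-1025801 + (12 + 368080))*(8/16874829) = (-1025801 + 368092)*(8/16874829) = -657709*8/16874829 = -5261672/16874829 ≈ -0.31181)
4433538/G = 4433538/(-5261672/16874829) = 4433538*(-16874829/5261672) = -37407597807501/2630836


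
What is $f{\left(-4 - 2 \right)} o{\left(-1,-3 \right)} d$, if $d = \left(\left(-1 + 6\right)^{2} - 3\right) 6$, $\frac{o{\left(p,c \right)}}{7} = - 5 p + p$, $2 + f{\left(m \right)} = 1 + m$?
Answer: $-25872$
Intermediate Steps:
$f{\left(m \right)} = -1 + m$ ($f{\left(m \right)} = -2 + \left(1 + m\right) = -1 + m$)
$o{\left(p,c \right)} = - 28 p$ ($o{\left(p,c \right)} = 7 \left(- 5 p + p\right) = 7 \left(- 4 p\right) = - 28 p$)
$d = 132$ ($d = \left(5^{2} - 3\right) 6 = \left(25 - 3\right) 6 = 22 \cdot 6 = 132$)
$f{\left(-4 - 2 \right)} o{\left(-1,-3 \right)} d = \left(-1 - 6\right) \left(\left(-28\right) \left(-1\right)\right) 132 = \left(-1 - 6\right) 28 \cdot 132 = \left(-7\right) 28 \cdot 132 = \left(-196\right) 132 = -25872$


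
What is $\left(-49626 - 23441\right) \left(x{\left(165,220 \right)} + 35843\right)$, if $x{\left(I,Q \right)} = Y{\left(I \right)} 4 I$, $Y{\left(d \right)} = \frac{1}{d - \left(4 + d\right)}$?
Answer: $-2606884426$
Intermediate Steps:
$Y{\left(d \right)} = - \frac{1}{4}$ ($Y{\left(d \right)} = \frac{1}{-4} = - \frac{1}{4}$)
$x{\left(I,Q \right)} = - I$ ($x{\left(I,Q \right)} = \left(- \frac{1}{4}\right) 4 I = - I$)
$\left(-49626 - 23441\right) \left(x{\left(165,220 \right)} + 35843\right) = \left(-49626 - 23441\right) \left(\left(-1\right) 165 + 35843\right) = - 73067 \left(-165 + 35843\right) = \left(-73067\right) 35678 = -2606884426$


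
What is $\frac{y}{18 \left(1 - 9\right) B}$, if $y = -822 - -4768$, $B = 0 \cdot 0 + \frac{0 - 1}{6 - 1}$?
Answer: $\frac{9865}{72} \approx 137.01$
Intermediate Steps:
$B = - \frac{1}{5}$ ($B = 0 - \frac{1}{5} = - \frac{1}{5} \approx -0.2$)
$y = 3946$ ($y = -822 + 4768 = 3946$)
$\frac{y}{18 \left(1 - 9\right) B} = \frac{3946}{18 \left(1 - 9\right) \left(- \frac{1}{5}\right)} = \frac{3946}{18 \left(\left(-8\right) \left(- \frac{1}{5}\right)\right)} = \frac{3946}{18 \cdot \frac{8}{5}} = \frac{3946}{\frac{144}{5}} = 3946 \cdot \frac{5}{144} = \frac{9865}{72}$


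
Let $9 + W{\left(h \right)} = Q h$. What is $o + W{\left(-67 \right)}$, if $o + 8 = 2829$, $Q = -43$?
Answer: $5693$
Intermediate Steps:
$W{\left(h \right)} = -9 - 43 h$
$o = 2821$ ($o = -8 + 2829 = 2821$)
$o + W{\left(-67 \right)} = 2821 - -2872 = 2821 + \left(-9 + 2881\right) = 2821 + 2872 = 5693$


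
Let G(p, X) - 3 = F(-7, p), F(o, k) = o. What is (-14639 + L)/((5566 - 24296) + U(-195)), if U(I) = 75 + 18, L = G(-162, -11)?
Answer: 14643/18637 ≈ 0.78570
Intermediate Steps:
G(p, X) = -4 (G(p, X) = 3 - 7 = -4)
L = -4
U(I) = 93
(-14639 + L)/((5566 - 24296) + U(-195)) = (-14639 - 4)/((5566 - 24296) + 93) = -14643/(-18730 + 93) = -14643/(-18637) = -14643*(-1/18637) = 14643/18637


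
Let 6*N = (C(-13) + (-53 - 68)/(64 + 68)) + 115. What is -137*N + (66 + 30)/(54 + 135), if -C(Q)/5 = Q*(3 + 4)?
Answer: -6548755/504 ≈ -12994.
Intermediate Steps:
C(Q) = -35*Q (C(Q) = -5*Q*(3 + 4) = -5*Q*7 = -35*Q)
N = 6829/72 (N = ((-35*(-13) + (-53 - 68)/(64 + 68)) + 115)/6 = ((455 - 121/132) + 115)/6 = ((455 - 121*1/132) + 115)/6 = ((455 - 11/12) + 115)/6 = (5449/12 + 115)/6 = (⅙)*(6829/12) = 6829/72 ≈ 94.847)
-137*N + (66 + 30)/(54 + 135) = -137*6829/72 + (66 + 30)/(54 + 135) = -935573/72 + 96/189 = -935573/72 + 96*(1/189) = -935573/72 + 32/63 = -6548755/504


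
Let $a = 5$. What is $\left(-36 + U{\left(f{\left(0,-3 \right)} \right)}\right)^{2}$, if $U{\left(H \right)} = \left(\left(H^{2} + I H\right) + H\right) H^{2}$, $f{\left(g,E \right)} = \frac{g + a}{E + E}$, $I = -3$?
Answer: $\frac{1983009961}{1679616} \approx 1180.6$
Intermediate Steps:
$f{\left(g,E \right)} = \frac{5 + g}{2 E}$ ($f{\left(g,E \right)} = \frac{g + 5}{E + E} = \frac{5 + g}{2 E}$)
$U{\left(H \right)} = H^{2} \left(H^{2} - 2 H\right)$ ($U{\left(H \right)} = \left(\left(H^{2} - 3 H\right) + H\right) H^{2} = \left(H^{2} - 2 H\right) H^{2} = H^{2} \left(H^{2} - 2 H\right)$)
$\left(-36 + U{\left(f{\left(0,-3 \right)} \right)}\right)^{2} = \left(-36 + \left(\frac{5 + 0}{2 \left(-3\right)}\right)^{3} \left(-2 + \frac{5 + 0}{2 \left(-3\right)}\right)\right)^{2} = \left(-36 + \left(\frac{1}{2} \left(- \frac{1}{3}\right) 5\right)^{3} \left(-2 + \frac{1}{2} \left(- \frac{1}{3}\right) 5\right)\right)^{2} = \left(-36 + \left(- \frac{5}{6}\right)^{3} \left(-2 - \frac{5}{6}\right)\right)^{2} = \left(-36 - - \frac{2125}{1296}\right)^{2} = \left(-36 + \frac{2125}{1296}\right)^{2} = \left(- \frac{44531}{1296}\right)^{2} = \frac{1983009961}{1679616}$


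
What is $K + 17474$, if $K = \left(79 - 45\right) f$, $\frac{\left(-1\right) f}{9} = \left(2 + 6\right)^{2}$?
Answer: $-2110$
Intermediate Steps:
$f = -576$ ($f = - 9 \left(2 + 6\right)^{2} = - 9 \cdot 8^{2} = \left(-9\right) 64 = -576$)
$K = -19584$ ($K = \left(79 - 45\right) \left(-576\right) = 34 \left(-576\right) = -19584$)
$K + 17474 = -19584 + 17474 = -2110$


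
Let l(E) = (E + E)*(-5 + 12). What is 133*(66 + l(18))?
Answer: 42294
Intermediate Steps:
l(E) = 14*E (l(E) = (2*E)*7 = 14*E)
133*(66 + l(18)) = 133*(66 + 14*18) = 133*(66 + 252) = 133*318 = 42294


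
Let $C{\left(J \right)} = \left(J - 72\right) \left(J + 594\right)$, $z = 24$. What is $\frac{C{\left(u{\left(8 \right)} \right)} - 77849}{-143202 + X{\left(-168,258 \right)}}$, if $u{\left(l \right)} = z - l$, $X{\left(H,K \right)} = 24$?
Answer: $\frac{112009}{143178} \approx 0.78231$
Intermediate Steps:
$u{\left(l \right)} = 24 - l$
$C{\left(J \right)} = \left(-72 + J\right) \left(594 + J\right)$ ($C{\left(J \right)} = \left(J - 72\right) \left(594 + J\right) = \left(-72 + J\right) \left(594 + J\right)$)
$\frac{C{\left(u{\left(8 \right)} \right)} - 77849}{-143202 + X{\left(-168,258 \right)}} = \frac{\left(-42768 + \left(24 - 8\right)^{2} + 522 \left(24 - 8\right)\right) - 77849}{-143202 + 24} = \frac{\left(-42768 + \left(24 - 8\right)^{2} + 522 \left(24 - 8\right)\right) - 77849}{-143178} = \left(\left(-42768 + 16^{2} + 522 \cdot 16\right) - 77849\right) \left(- \frac{1}{143178}\right) = \left(\left(-42768 + 256 + 8352\right) - 77849\right) \left(- \frac{1}{143178}\right) = \left(-34160 - 77849\right) \left(- \frac{1}{143178}\right) = \left(-112009\right) \left(- \frac{1}{143178}\right) = \frac{112009}{143178}$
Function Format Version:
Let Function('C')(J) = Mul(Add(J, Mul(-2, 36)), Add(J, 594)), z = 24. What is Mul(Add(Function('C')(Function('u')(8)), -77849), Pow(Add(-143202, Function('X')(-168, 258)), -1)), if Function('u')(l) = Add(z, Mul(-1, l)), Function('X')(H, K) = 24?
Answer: Rational(112009, 143178) ≈ 0.78231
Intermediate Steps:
Function('u')(l) = Add(24, Mul(-1, l))
Function('C')(J) = Mul(Add(-72, J), Add(594, J)) (Function('C')(J) = Mul(Add(J, -72), Add(594, J)) = Mul(Add(-72, J), Add(594, J)))
Mul(Add(Function('C')(Function('u')(8)), -77849), Pow(Add(-143202, Function('X')(-168, 258)), -1)) = Mul(Add(Add(-42768, Pow(Add(24, Mul(-1, 8)), 2), Mul(522, Add(24, Mul(-1, 8)))), -77849), Pow(Add(-143202, 24), -1)) = Mul(Add(Add(-42768, Pow(Add(24, -8), 2), Mul(522, Add(24, -8))), -77849), Pow(-143178, -1)) = Mul(Add(Add(-42768, Pow(16, 2), Mul(522, 16)), -77849), Rational(-1, 143178)) = Mul(Add(Add(-42768, 256, 8352), -77849), Rational(-1, 143178)) = Mul(Add(-34160, -77849), Rational(-1, 143178)) = Mul(-112009, Rational(-1, 143178)) = Rational(112009, 143178)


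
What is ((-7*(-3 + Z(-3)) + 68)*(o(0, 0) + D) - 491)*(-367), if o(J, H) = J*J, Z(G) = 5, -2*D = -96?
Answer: -771067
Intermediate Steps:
D = 48 (D = -½*(-96) = 48)
o(J, H) = J²
((-7*(-3 + Z(-3)) + 68)*(o(0, 0) + D) - 491)*(-367) = ((-7*(-3 + 5) + 68)*(0² + 48) - 491)*(-367) = ((-7*2 + 68)*(0 + 48) - 491)*(-367) = ((-14 + 68)*48 - 491)*(-367) = (54*48 - 491)*(-367) = (2592 - 491)*(-367) = 2101*(-367) = -771067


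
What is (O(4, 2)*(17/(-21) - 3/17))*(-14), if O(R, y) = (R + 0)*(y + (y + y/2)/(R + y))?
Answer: 7040/51 ≈ 138.04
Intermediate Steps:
O(R, y) = R*(y + 3*y/(2*(R + y))) (O(R, y) = R*(y + (y + y*(½))/(R + y)) = R*(y + (y + y/2)/(R + y)) = R*(y + (3*y/2)/(R + y)) = R*(y + 3*y/(2*(R + y))))
(O(4, 2)*(17/(-21) - 3/17))*(-14) = (((½)*4*2*(3 + 2*4 + 2*2)/(4 + 2))*(17/(-21) - 3/17))*(-14) = (((½)*4*2*(3 + 8 + 4)/6)*(17*(-1/21) - 3*1/17))*(-14) = (((½)*4*2*(⅙)*15)*(-17/21 - 3/17))*(-14) = (10*(-352/357))*(-14) = -3520/357*(-14) = 7040/51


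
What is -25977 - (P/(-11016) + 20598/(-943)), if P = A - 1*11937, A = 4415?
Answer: -134815773827/5194044 ≈ -25956.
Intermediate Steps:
P = -7522 (P = 4415 - 1*11937 = 4415 - 11937 = -7522)
-25977 - (P/(-11016) + 20598/(-943)) = -25977 - (-7522/(-11016) + 20598/(-943)) = -25977 - (-7522*(-1/11016) + 20598*(-1/943)) = -25977 - (3761/5508 - 20598/943) = -25977 - 1*(-109907161/5194044) = -25977 + 109907161/5194044 = -134815773827/5194044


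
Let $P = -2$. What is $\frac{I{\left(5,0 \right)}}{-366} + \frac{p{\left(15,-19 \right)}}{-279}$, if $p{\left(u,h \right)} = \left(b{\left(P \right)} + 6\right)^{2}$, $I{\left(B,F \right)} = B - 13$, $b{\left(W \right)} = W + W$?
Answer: $\frac{128}{17019} \approx 0.007521$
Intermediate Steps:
$b{\left(W \right)} = 2 W$
$I{\left(B,F \right)} = -13 + B$
$p{\left(u,h \right)} = 4$ ($p{\left(u,h \right)} = \left(2 \left(-2\right) + 6\right)^{2} = \left(-4 + 6\right)^{2} = 2^{2} = 4$)
$\frac{I{\left(5,0 \right)}}{-366} + \frac{p{\left(15,-19 \right)}}{-279} = \frac{-13 + 5}{-366} + \frac{4}{-279} = \left(-8\right) \left(- \frac{1}{366}\right) + 4 \left(- \frac{1}{279}\right) = \frac{4}{183} - \frac{4}{279} = \frac{128}{17019}$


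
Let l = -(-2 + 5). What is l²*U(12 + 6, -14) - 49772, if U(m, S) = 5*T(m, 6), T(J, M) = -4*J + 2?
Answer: -52922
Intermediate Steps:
l = -3 (l = -1*3 = -3)
T(J, M) = 2 - 4*J
U(m, S) = 10 - 20*m (U(m, S) = 5*(2 - 4*m) = 10 - 20*m)
l²*U(12 + 6, -14) - 49772 = (-3)²*(10 - 20*(12 + 6)) - 49772 = 9*(10 - 20*18) - 49772 = 9*(10 - 360) - 49772 = 9*(-350) - 49772 = -3150 - 49772 = -52922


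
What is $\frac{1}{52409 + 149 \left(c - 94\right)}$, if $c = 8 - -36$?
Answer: $\frac{1}{44959} \approx 2.2242 \cdot 10^{-5}$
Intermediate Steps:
$c = 44$ ($c = 8 + 36 = 44$)
$\frac{1}{52409 + 149 \left(c - 94\right)} = \frac{1}{52409 + 149 \left(44 - 94\right)} = \frac{1}{52409 + 149 \left(-50\right)} = \frac{1}{52409 - 7450} = \frac{1}{44959}$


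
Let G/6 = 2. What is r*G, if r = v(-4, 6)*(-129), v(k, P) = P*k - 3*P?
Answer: 65016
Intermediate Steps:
G = 12 (G = 6*2 = 12)
v(k, P) = -3*P + P*k
r = 5418 (r = (6*(-3 - 4))*(-129) = (6*(-7))*(-129) = -42*(-129) = 5418)
r*G = 5418*12 = 65016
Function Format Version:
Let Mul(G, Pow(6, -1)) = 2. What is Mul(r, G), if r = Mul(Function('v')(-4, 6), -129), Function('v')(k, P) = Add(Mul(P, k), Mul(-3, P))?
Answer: 65016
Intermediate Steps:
G = 12 (G = Mul(6, 2) = 12)
Function('v')(k, P) = Add(Mul(-3, P), Mul(P, k))
r = 5418 (r = Mul(Mul(6, Add(-3, -4)), -129) = Mul(Mul(6, -7), -129) = Mul(-42, -129) = 5418)
Mul(r, G) = Mul(5418, 12) = 65016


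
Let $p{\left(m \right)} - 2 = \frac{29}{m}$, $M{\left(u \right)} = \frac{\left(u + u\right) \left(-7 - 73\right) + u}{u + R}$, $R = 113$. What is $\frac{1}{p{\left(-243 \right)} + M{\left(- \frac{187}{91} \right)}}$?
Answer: $\frac{2453328}{11838991} \approx 0.20722$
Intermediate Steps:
$M{\left(u \right)} = - \frac{159 u}{113 + u}$ ($M{\left(u \right)} = \frac{\left(u + u\right) \left(-7 - 73\right) + u}{u + 113} = \frac{2 u \left(-80\right) + u}{113 + u} = \frac{- 160 u + u}{113 + u} = \frac{\left(-159\right) u}{113 + u} = - \frac{159 u}{113 + u}$)
$p{\left(m \right)} = 2 + \frac{29}{m}$
$\frac{1}{p{\left(-243 \right)} + M{\left(- \frac{187}{91} \right)}} = \frac{1}{\left(2 + \frac{29}{-243}\right) - \frac{159 \left(- \frac{187}{91}\right)}{113 - \frac{187}{91}}} = \frac{1}{\left(2 + 29 \left(- \frac{1}{243}\right)\right) - \frac{159 \left(\left(-187\right) \frac{1}{91}\right)}{113 - \frac{187}{91}}} = \frac{1}{\left(2 - \frac{29}{243}\right) - - \frac{29733}{91 \left(113 - \frac{187}{91}\right)}} = \frac{1}{\frac{457}{243} - - \frac{29733}{91 \cdot \frac{10096}{91}}} = \frac{1}{\frac{457}{243} - \left(- \frac{29733}{91}\right) \frac{91}{10096}} = \frac{1}{\frac{457}{243} + \frac{29733}{10096}} = \frac{1}{\frac{11838991}{2453328}} = \frac{2453328}{11838991}$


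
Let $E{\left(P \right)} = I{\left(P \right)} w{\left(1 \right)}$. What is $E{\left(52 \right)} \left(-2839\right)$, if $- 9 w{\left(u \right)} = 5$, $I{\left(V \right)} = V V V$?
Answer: $\frac{1995930560}{9} \approx 2.2177 \cdot 10^{8}$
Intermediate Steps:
$I{\left(V \right)} = V^{3}$ ($I{\left(V \right)} = V^{2} V = V^{3}$)
$w{\left(u \right)} = - \frac{5}{9}$ ($w{\left(u \right)} = \left(- \frac{1}{9}\right) 5 = - \frac{5}{9}$)
$E{\left(P \right)} = - \frac{5 P^{3}}{9}$ ($E{\left(P \right)} = P^{3} \left(- \frac{5}{9}\right) = - \frac{5 P^{3}}{9}$)
$E{\left(52 \right)} \left(-2839\right) = - \frac{5 \cdot 52^{3}}{9} \left(-2839\right) = \left(- \frac{5}{9}\right) 140608 \left(-2839\right) = \left(- \frac{703040}{9}\right) \left(-2839\right) = \frac{1995930560}{9}$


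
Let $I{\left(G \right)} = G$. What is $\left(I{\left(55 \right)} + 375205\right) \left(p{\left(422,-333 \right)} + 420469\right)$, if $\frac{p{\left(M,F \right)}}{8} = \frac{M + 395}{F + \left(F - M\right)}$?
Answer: $\frac{5364620049105}{34} \approx 1.5778 \cdot 10^{11}$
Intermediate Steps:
$p{\left(M,F \right)} = \frac{8 \left(395 + M\right)}{- M + 2 F}$ ($p{\left(M,F \right)} = 8 \frac{M + 395}{F + \left(F - M\right)} = 8 \frac{395 + M}{- M + 2 F} = \frac{8 \left(395 + M\right)}{- M + 2 F}$)
$\left(I{\left(55 \right)} + 375205\right) \left(p{\left(422,-333 \right)} + 420469\right) = \left(55 + 375205\right) \left(\frac{8 \left(395 + 422\right)}{\left(-1\right) 422 + 2 \left(-333\right)} + 420469\right) = 375260 \left(8 \frac{1}{-422 - 666} \cdot 817 + 420469\right) = 375260 \left(8 \frac{1}{-1088} \cdot 817 + 420469\right) = 375260 \left(8 \left(- \frac{1}{1088}\right) 817 + 420469\right) = 375260 \left(- \frac{817}{136} + 420469\right) = 375260 \cdot \frac{57182967}{136} = \frac{5364620049105}{34}$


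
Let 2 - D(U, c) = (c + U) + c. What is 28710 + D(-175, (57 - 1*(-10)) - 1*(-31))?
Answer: 28691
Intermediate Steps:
D(U, c) = 2 - U - 2*c (D(U, c) = 2 - ((c + U) + c) = 2 - ((U + c) + c) = 2 - (U + 2*c) = 2 + (-U - 2*c) = 2 - U - 2*c)
28710 + D(-175, (57 - 1*(-10)) - 1*(-31)) = 28710 + (2 - 1*(-175) - 2*((57 - 1*(-10)) - 1*(-31))) = 28710 + (2 + 175 - 2*((57 + 10) + 31)) = 28710 + (2 + 175 - 2*(67 + 31)) = 28710 + (2 + 175 - 2*98) = 28710 + (2 + 175 - 196) = 28710 - 19 = 28691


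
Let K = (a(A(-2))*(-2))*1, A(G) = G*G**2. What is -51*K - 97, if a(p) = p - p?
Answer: -97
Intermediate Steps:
A(G) = G**3
a(p) = 0
K = 0 (K = (0*(-2))*1 = 0*1 = 0)
-51*K - 97 = -51*0 - 97 = 0 - 97 = -97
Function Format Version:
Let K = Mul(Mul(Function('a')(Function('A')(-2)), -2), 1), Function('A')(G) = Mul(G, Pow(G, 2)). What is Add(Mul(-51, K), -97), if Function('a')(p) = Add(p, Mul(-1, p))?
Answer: -97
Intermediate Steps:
Function('A')(G) = Pow(G, 3)
Function('a')(p) = 0
K = 0 (K = Mul(Mul(0, -2), 1) = Mul(0, 1) = 0)
Add(Mul(-51, K), -97) = Add(Mul(-51, 0), -97) = Add(0, -97) = -97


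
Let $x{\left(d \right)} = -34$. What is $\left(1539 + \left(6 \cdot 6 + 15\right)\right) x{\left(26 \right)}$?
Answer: $-54060$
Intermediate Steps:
$\left(1539 + \left(6 \cdot 6 + 15\right)\right) x{\left(26 \right)} = \left(1539 + \left(6 \cdot 6 + 15\right)\right) \left(-34\right) = \left(1539 + \left(36 + 15\right)\right) \left(-34\right) = \left(1539 + 51\right) \left(-34\right) = 1590 \left(-34\right) = -54060$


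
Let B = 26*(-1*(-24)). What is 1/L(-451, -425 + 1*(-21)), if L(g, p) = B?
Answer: 1/624 ≈ 0.0016026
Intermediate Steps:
B = 624 (B = 26*24 = 624)
L(g, p) = 624
1/L(-451, -425 + 1*(-21)) = 1/624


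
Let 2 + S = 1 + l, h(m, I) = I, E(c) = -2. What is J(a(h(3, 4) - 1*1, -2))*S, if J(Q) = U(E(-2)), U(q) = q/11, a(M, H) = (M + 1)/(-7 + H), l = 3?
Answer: -4/11 ≈ -0.36364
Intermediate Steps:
a(M, H) = (1 + M)/(-7 + H)
U(q) = q/11 (U(q) = q*(1/11) = q/11)
J(Q) = -2/11 (J(Q) = (1/11)*(-2) = -2/11)
S = 2 (S = -2 + (1 + 3) = -2 + 4 = 2)
J(a(h(3, 4) - 1*1, -2))*S = -2/11*2 = -4/11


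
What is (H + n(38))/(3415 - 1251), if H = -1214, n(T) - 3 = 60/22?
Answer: -13291/23804 ≈ -0.55835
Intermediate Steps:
n(T) = 63/11 (n(T) = 3 + 60/22 = 3 + 60*(1/22) = 3 + 30/11 = 63/11)
(H + n(38))/(3415 - 1251) = (-1214 + 63/11)/(3415 - 1251) = -13291/11/2164 = -13291/11*1/2164 = -13291/23804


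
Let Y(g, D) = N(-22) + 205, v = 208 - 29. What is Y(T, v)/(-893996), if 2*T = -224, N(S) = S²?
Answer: -689/893996 ≈ -0.00077070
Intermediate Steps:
v = 179
T = -112 (T = (½)*(-224) = -112)
Y(g, D) = 689 (Y(g, D) = (-22)² + 205 = 484 + 205 = 689)
Y(T, v)/(-893996) = 689/(-893996) = 689*(-1/893996) = -689/893996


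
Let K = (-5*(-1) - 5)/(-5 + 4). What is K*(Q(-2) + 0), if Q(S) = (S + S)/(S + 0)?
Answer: 0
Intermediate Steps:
K = 0 (K = (5 - 5)/(-1) = 0*(-1) = 0)
Q(S) = 2 (Q(S) = (2*S)/S = 2)
K*(Q(-2) + 0) = 0*(2 + 0) = 0*2 = 0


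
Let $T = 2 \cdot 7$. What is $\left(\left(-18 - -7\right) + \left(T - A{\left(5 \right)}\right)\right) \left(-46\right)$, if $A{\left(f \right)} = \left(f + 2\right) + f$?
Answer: $414$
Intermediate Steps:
$T = 14$
$A{\left(f \right)} = 2 + 2 f$ ($A{\left(f \right)} = \left(2 + f\right) + f = 2 + 2 f$)
$\left(\left(-18 - -7\right) + \left(T - A{\left(5 \right)}\right)\right) \left(-46\right) = \left(\left(-18 - -7\right) + \left(14 - \left(2 + 2 \cdot 5\right)\right)\right) \left(-46\right) = \left(\left(-18 + 7\right) + \left(14 - \left(2 + 10\right)\right)\right) \left(-46\right) = \left(-11 + \left(14 - 12\right)\right) \left(-46\right) = \left(-11 + 2\right) \left(-46\right) = \left(-9\right) \left(-46\right) = 414$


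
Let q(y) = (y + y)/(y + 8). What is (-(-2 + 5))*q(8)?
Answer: -3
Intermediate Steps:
q(y) = 2*y/(8 + y) (q(y) = (2*y)/(8 + y) = 2*y/(8 + y))
(-(-2 + 5))*q(8) = (-(-2 + 5))*(2*8/(8 + 8)) = (-1*3)*(2*8/16) = -6*8/16 = -3*1 = -3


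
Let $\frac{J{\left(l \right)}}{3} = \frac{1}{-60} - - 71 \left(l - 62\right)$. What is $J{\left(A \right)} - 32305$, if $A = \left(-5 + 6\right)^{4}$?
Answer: $- \frac{905961}{20} \approx -45298.0$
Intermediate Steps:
$A = 1$ ($A = 1^{4} = 1$)
$J{\left(l \right)} = - \frac{264121}{20} + 213 l$ ($J{\left(l \right)} = 3 \left(\frac{1}{-60} - - 71 \left(l - 62\right)\right) = 3 \left(- \frac{1}{60} - - 71 \left(-62 + l\right)\right) = 3 \left(- \frac{1}{60} - \left(4402 - 71 l\right)\right) = 3 \left(- \frac{1}{60} + \left(-4402 + 71 l\right)\right) = 3 \left(- \frac{264121}{60} + 71 l\right) = - \frac{264121}{20} + 213 l$)
$J{\left(A \right)} - 32305 = \left(- \frac{264121}{20} + 213 \cdot 1\right) - 32305 = \left(- \frac{264121}{20} + 213\right) - 32305 = - \frac{259861}{20} - 32305 = - \frac{905961}{20}$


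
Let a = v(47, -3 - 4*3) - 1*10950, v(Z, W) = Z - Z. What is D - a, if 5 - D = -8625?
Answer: 19580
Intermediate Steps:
D = 8630 (D = 5 - 1*(-8625) = 5 + 8625 = 8630)
v(Z, W) = 0
a = -10950 (a = 0 - 1*10950 = 0 - 10950 = -10950)
D - a = 8630 - 1*(-10950) = 8630 + 10950 = 19580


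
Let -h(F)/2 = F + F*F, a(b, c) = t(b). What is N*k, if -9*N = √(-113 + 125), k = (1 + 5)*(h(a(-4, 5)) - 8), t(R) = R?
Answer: 128*√3/3 ≈ 73.901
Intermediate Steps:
a(b, c) = b
h(F) = -2*F - 2*F² (h(F) = -2*(F + F*F) = -2*(F + F²) = -2*F - 2*F²)
k = -192 (k = (1 + 5)*(-2*(-4)*(1 - 4) - 8) = 6*(-2*(-4)*(-3) - 8) = 6*(-24 - 8) = 6*(-32) = -192)
N = -2*√3/9 (N = -√(-113 + 125)/9 = -2*√3/9 ≈ -0.38490)
N*k = -2*√3/9*(-192) = 128*√3/3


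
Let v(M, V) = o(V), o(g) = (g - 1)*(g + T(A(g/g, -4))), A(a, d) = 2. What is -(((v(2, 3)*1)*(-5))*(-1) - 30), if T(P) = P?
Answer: -20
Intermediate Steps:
o(g) = (-1 + g)*(2 + g) (o(g) = (g - 1)*(g + 2) = (-1 + g)*(2 + g))
v(M, V) = -2 + V + V²
-(((v(2, 3)*1)*(-5))*(-1) - 30) = -((((-2 + 3 + 3²)*1)*(-5))*(-1) - 30) = -((((-2 + 3 + 9)*1)*(-5))*(-1) - 30) = -(((10*1)*(-5))*(-1) - 30) = -((10*(-5))*(-1) - 30) = -(-50*(-1) - 30) = -(50 - 30) = -1*20 = -20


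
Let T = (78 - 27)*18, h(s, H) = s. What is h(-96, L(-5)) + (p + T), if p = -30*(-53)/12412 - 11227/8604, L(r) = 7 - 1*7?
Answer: 21914512973/26698212 ≈ 820.82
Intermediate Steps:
L(r) = 0 (L(r) = 7 - 7 = 0)
T = 918 (T = 51*18 = 918)
p = -31417291/26698212 (p = 1590*(1/12412) - 11227*1/8604 = 795/6206 - 11227/8604 = -31417291/26698212 ≈ -1.1768)
h(-96, L(-5)) + (p + T) = -96 + (-31417291/26698212 + 918) = -96 + 24477541325/26698212 = 21914512973/26698212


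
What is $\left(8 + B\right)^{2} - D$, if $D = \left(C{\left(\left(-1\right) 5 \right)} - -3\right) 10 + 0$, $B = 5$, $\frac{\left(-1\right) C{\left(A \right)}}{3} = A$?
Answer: $-11$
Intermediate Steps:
$C{\left(A \right)} = - 3 A$
$D = 180$ ($D = \left(- 3 \left(\left(-1\right) 5\right) - -3\right) 10 + 0 = \left(\left(-3\right) \left(-5\right) + 3\right) 10 + 0 = \left(15 + 3\right) 10 + 0 = 18 \cdot 10 + 0 = 180 + 0 = 180$)
$\left(8 + B\right)^{2} - D = \left(8 + 5\right)^{2} - 180 = 13^{2} - 180 = 169 - 180 = -11$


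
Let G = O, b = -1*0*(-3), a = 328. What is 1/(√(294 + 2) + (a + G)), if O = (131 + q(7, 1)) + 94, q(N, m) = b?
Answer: 553/305513 - 2*√74/305513 ≈ 0.0017538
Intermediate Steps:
b = 0 (b = 0*(-3) = 0)
q(N, m) = 0
O = 225 (O = (131 + 0) + 94 = 131 + 94 = 225)
G = 225
1/(√(294 + 2) + (a + G)) = 1/(√(294 + 2) + (328 + 225)) = 1/(√296 + 553) = 1/(2*√74 + 553) = 1/(553 + 2*√74)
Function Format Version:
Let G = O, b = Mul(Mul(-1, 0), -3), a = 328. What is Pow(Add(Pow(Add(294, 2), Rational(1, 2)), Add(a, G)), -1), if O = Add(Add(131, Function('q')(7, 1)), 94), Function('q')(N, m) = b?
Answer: Add(Rational(553, 305513), Mul(Rational(-2, 305513), Pow(74, Rational(1, 2)))) ≈ 0.0017538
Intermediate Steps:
b = 0 (b = Mul(0, -3) = 0)
Function('q')(N, m) = 0
O = 225 (O = Add(Add(131, 0), 94) = Add(131, 94) = 225)
G = 225
Pow(Add(Pow(Add(294, 2), Rational(1, 2)), Add(a, G)), -1) = Pow(Add(Pow(Add(294, 2), Rational(1, 2)), Add(328, 225)), -1) = Pow(Add(Pow(296, Rational(1, 2)), 553), -1) = Pow(Add(Mul(2, Pow(74, Rational(1, 2))), 553), -1) = Pow(Add(553, Mul(2, Pow(74, Rational(1, 2)))), -1)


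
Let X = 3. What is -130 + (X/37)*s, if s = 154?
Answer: -4348/37 ≈ -117.51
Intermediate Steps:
-130 + (X/37)*s = -130 + (3/37)*154 = -130 + 462/37 = -4348/37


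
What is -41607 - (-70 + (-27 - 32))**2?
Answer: -58248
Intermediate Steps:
-41607 - (-70 + (-27 - 32))**2 = -41607 - (-70 - 59)**2 = -41607 - 1*(-129)**2 = -41607 - 1*16641 = -41607 - 16641 = -58248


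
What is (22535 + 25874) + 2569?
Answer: 50978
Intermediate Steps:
(22535 + 25874) + 2569 = 48409 + 2569 = 50978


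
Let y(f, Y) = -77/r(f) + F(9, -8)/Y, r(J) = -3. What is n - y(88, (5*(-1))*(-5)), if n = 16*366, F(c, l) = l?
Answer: 437299/75 ≈ 5830.7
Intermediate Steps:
n = 5856
y(f, Y) = 77/3 - 8/Y (y(f, Y) = -77/(-3) - 8/Y = -77*(-⅓) - 8/Y = 77/3 - 8/Y)
n - y(88, (5*(-1))*(-5)) = 5856 - (77/3 - 8/((5*(-1))*(-5))) = 5856 - (77/3 - 8/((-5*(-5)))) = 5856 - (77/3 - 8/25) = 5856 - 1*1901/75 = 5856 - 1901/75 = 437299/75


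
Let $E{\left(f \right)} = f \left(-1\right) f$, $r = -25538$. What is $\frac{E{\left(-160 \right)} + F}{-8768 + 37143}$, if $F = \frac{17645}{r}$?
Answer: $- \frac{130758089}{144928150} \approx -0.90223$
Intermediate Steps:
$F = - \frac{17645}{25538}$ ($F = \frac{17645}{-25538} = 17645 \left(- \frac{1}{25538}\right) = - \frac{17645}{25538} \approx -0.69093$)
$E{\left(f \right)} = - f^{2}$ ($E{\left(f \right)} = - f f = - f^{2}$)
$\frac{E{\left(-160 \right)} + F}{-8768 + 37143} = \frac{- \left(-160\right)^{2} - \frac{17645}{25538}}{-8768 + 37143} = \frac{\left(-1\right) 25600 - \frac{17645}{25538}}{28375} = \left(-25600 - \frac{17645}{25538}\right) \frac{1}{28375} = \left(- \frac{653790445}{25538}\right) \frac{1}{28375} = - \frac{130758089}{144928150}$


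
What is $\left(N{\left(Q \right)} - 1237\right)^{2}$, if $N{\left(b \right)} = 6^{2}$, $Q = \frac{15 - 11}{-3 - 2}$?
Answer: $1442401$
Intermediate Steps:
$Q = - \frac{4}{5}$ ($Q = \frac{4}{-5} = 4 \left(- \frac{1}{5}\right) = - \frac{4}{5} \approx -0.8$)
$N{\left(b \right)} = 36$
$\left(N{\left(Q \right)} - 1237\right)^{2} = \left(36 - 1237\right)^{2} = \left(-1201\right)^{2} = 1442401$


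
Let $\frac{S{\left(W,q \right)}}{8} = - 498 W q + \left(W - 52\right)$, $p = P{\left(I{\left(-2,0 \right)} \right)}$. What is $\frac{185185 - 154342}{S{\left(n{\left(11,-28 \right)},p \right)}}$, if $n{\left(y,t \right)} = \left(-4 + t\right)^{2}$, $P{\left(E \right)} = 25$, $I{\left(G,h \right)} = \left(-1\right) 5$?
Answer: $- \frac{10281}{33994208} \approx -0.00030243$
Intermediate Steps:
$I{\left(G,h \right)} = -5$
$p = 25$
$S{\left(W,q \right)} = -416 + 8 W - 3984 W q$ ($S{\left(W,q \right)} = 8 \left(- 498 W q + \left(W - 52\right)\right) = 8 \left(- 498 W q + \left(-52 + W\right)\right) = 8 \left(-52 + W - 498 W q\right) = -416 + 8 W - 3984 W q$)
$\frac{185185 - 154342}{S{\left(n{\left(11,-28 \right)},p \right)}} = \frac{185185 - 154342}{-416 + 8 \left(-4 - 28\right)^{2} - 3984 \left(-4 - 28\right)^{2} \cdot 25} = \frac{30843}{-416 + 8 \left(-32\right)^{2} - 3984 \left(-32\right)^{2} \cdot 25} = \frac{30843}{-416 + 8 \cdot 1024 - 4079616 \cdot 25} = \frac{30843}{-416 + 8192 - 101990400} = \frac{30843}{-101982624} = 30843 \left(- \frac{1}{101982624}\right) = - \frac{10281}{33994208}$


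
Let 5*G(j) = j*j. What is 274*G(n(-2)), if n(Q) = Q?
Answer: 1096/5 ≈ 219.20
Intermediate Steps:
G(j) = j**2/5 (G(j) = (j*j)/5 = j**2/5)
274*G(n(-2)) = 274*((1/5)*(-2)**2) = 274*((1/5)*4) = 274*(4/5) = 1096/5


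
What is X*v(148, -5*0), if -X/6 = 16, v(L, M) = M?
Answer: 0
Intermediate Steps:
X = -96 (X = -6*16 = -96)
X*v(148, -5*0) = -(-480)*0 = -96*0 = 0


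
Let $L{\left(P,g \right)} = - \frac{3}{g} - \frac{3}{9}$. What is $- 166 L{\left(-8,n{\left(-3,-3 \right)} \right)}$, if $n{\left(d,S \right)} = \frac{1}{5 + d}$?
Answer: $\frac{3154}{3} \approx 1051.3$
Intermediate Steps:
$L{\left(P,g \right)} = - \frac{1}{3} - \frac{3}{g}$ ($L{\left(P,g \right)} = - \frac{3}{g} - \frac{1}{3} = - \frac{1}{3} - \frac{3}{g}$)
$- 166 L{\left(-8,n{\left(-3,-3 \right)} \right)} = - 166 \frac{-9 - \frac{1}{5 - 3}}{3 \frac{1}{5 - 3}} = - 166 \frac{-9 - \frac{1}{2}}{3 \cdot \frac{1}{2}} = - 166 \frac{\frac{1}{\frac{1}{2}} \left(-9 - \frac{1}{2}\right)}{3} = - 166 \cdot \frac{1}{3} \cdot 2 \left(-9 - \frac{1}{2}\right) = - 166 \cdot \frac{1}{3} \cdot 2 \left(- \frac{19}{2}\right) = \left(-166\right) \left(- \frac{19}{3}\right) = \frac{3154}{3}$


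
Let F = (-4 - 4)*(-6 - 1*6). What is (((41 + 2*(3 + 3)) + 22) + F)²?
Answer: 29241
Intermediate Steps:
F = 96 (F = -8*(-6 - 6) = -8*(-12) = 96)
(((41 + 2*(3 + 3)) + 22) + F)² = (((41 + 2*(3 + 3)) + 22) + 96)² = (((41 + 2*6) + 22) + 96)² = (((41 + 12) + 22) + 96)² = ((53 + 22) + 96)² = (75 + 96)² = 171² = 29241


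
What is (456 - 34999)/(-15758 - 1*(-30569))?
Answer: -34543/14811 ≈ -2.3323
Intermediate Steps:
(456 - 34999)/(-15758 - 1*(-30569)) = -34543/(-15758 + 30569) = -34543/14811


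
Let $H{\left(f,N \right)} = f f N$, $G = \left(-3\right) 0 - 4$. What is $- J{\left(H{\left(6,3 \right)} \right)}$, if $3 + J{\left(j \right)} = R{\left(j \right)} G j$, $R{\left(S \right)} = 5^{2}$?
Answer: $10803$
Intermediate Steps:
$G = -4$ ($G = 0 - 4 = -4$)
$R{\left(S \right)} = 25$
$H{\left(f,N \right)} = N f^{2}$ ($H{\left(f,N \right)} = f^{2} N = N f^{2}$)
$J{\left(j \right)} = -3 - 100 j$ ($J{\left(j \right)} = -3 + 25 \left(-4\right) j = -3 - 100 j$)
$- J{\left(H{\left(6,3 \right)} \right)} = - (-3 - 100 \cdot 3 \cdot 6^{2}) = - (-3 - 100 \cdot 3 \cdot 36) = - (-3 - 10800) = \left(-1\right) \left(-10803\right) = 10803$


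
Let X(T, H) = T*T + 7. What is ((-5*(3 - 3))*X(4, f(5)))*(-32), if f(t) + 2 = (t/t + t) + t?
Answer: 0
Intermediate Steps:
f(t) = -1 + 2*t (f(t) = -2 + ((t/t + t) + t) = -2 + ((1 + t) + t) = -2 + (1 + 2*t) = -1 + 2*t)
X(T, H) = 7 + T² (X(T, H) = T² + 7 = 7 + T²)
((-5*(3 - 3))*X(4, f(5)))*(-32) = ((-5*(3 - 3))*(7 + 4²))*(-32) = ((-5*0)*(7 + 16))*(-32) = (0*23)*(-32) = 0*(-32) = 0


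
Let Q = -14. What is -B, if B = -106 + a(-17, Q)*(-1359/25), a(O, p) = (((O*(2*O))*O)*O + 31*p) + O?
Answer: 226399819/25 ≈ 9.0560e+6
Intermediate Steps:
a(O, p) = O + 2*O⁴ + 31*p (a(O, p) = (((2*O²)*O)*O + 31*p) + O = ((2*O³)*O + 31*p) + O = (2*O⁴ + 31*p) + O = O + 2*O⁴ + 31*p)
B = -226399819/25 (B = -106 + (-17 + 2*(-17)⁴ + 31*(-14))*(-1359/25) = -106 + (-17 + 2*83521 - 434)*(-1359*1/25) = -106 + (-17 + 167042 - 434)*(-1359/25) = -106 + 166591*(-1359/25) = -106 - 226397169/25 = -226399819/25 ≈ -9.0560e+6)
-B = -1*(-226399819/25) = 226399819/25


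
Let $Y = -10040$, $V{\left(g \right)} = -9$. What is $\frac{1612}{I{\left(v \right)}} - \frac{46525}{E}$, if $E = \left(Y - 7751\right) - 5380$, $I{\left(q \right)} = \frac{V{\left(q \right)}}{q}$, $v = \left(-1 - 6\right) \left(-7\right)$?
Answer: $- \frac{1829812223}{208539} \approx -8774.4$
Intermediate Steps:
$v = 49$ ($v = \left(-7\right) \left(-7\right) = 49$)
$I{\left(q \right)} = - \frac{9}{q}$
$E = -23171$ ($E = \left(-10040 - 7751\right) - 5380 = -17791 - 5380 = -23171$)
$\frac{1612}{I{\left(v \right)}} - \frac{46525}{E} = \frac{1612}{\left(-9\right) \frac{1}{49}} - \frac{46525}{-23171} = \frac{1612}{\left(-9\right) \frac{1}{49}} - - \frac{46525}{23171} = \frac{1612}{- \frac{9}{49}} + \frac{46525}{23171} = 1612 \left(- \frac{49}{9}\right) + \frac{46525}{23171} = - \frac{78988}{9} + \frac{46525}{23171} = - \frac{1829812223}{208539}$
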